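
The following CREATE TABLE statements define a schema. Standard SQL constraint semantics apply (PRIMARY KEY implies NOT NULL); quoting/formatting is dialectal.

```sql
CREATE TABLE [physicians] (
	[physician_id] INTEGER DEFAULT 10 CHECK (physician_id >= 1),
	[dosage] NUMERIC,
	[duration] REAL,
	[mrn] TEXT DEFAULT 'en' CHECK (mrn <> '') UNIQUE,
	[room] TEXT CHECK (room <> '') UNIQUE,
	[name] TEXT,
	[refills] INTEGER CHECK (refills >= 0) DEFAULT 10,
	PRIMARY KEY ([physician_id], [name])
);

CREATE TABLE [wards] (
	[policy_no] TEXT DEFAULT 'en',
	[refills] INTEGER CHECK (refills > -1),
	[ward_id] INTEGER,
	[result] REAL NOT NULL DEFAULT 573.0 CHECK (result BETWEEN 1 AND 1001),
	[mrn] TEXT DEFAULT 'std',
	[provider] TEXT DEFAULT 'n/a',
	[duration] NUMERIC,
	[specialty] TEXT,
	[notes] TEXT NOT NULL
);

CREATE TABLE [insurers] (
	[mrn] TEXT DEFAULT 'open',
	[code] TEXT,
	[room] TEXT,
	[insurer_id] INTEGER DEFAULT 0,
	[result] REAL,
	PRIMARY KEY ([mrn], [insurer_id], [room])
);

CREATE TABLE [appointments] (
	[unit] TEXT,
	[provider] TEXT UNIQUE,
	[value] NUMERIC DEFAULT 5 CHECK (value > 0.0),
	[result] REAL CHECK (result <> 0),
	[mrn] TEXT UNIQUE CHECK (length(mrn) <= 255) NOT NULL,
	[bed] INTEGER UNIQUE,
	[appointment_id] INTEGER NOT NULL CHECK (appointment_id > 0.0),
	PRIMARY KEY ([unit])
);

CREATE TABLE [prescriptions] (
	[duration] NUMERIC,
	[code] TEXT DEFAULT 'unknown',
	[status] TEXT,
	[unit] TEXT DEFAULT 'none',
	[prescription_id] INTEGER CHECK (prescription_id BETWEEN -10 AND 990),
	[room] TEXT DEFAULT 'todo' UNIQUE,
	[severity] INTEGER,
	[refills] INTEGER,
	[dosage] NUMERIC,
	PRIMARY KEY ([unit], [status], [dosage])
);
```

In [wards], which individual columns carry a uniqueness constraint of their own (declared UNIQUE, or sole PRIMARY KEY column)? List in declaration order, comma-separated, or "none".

none

- policy_no: no UNIQUE or single-column PK constraint.
- refills: no UNIQUE or single-column PK constraint.
- ward_id: no UNIQUE or single-column PK constraint.
- result: no UNIQUE or single-column PK constraint.
- mrn: no UNIQUE or single-column PK constraint.
- provider: no UNIQUE or single-column PK constraint.
- duration: no UNIQUE or single-column PK constraint.
- specialty: no UNIQUE or single-column PK constraint.
- notes: no UNIQUE or single-column PK constraint.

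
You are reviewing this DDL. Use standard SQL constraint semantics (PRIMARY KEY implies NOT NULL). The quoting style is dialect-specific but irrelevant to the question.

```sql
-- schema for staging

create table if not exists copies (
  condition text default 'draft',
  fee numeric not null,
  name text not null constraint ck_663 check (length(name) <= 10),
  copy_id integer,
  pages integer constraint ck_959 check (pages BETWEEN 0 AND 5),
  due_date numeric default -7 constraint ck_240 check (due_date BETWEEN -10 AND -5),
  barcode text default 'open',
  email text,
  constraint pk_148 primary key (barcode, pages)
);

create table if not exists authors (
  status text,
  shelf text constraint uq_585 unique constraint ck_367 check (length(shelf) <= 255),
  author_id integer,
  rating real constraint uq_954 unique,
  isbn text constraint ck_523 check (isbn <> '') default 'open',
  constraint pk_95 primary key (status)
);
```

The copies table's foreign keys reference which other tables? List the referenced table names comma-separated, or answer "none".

No column in copies has a REFERENCES clause.

none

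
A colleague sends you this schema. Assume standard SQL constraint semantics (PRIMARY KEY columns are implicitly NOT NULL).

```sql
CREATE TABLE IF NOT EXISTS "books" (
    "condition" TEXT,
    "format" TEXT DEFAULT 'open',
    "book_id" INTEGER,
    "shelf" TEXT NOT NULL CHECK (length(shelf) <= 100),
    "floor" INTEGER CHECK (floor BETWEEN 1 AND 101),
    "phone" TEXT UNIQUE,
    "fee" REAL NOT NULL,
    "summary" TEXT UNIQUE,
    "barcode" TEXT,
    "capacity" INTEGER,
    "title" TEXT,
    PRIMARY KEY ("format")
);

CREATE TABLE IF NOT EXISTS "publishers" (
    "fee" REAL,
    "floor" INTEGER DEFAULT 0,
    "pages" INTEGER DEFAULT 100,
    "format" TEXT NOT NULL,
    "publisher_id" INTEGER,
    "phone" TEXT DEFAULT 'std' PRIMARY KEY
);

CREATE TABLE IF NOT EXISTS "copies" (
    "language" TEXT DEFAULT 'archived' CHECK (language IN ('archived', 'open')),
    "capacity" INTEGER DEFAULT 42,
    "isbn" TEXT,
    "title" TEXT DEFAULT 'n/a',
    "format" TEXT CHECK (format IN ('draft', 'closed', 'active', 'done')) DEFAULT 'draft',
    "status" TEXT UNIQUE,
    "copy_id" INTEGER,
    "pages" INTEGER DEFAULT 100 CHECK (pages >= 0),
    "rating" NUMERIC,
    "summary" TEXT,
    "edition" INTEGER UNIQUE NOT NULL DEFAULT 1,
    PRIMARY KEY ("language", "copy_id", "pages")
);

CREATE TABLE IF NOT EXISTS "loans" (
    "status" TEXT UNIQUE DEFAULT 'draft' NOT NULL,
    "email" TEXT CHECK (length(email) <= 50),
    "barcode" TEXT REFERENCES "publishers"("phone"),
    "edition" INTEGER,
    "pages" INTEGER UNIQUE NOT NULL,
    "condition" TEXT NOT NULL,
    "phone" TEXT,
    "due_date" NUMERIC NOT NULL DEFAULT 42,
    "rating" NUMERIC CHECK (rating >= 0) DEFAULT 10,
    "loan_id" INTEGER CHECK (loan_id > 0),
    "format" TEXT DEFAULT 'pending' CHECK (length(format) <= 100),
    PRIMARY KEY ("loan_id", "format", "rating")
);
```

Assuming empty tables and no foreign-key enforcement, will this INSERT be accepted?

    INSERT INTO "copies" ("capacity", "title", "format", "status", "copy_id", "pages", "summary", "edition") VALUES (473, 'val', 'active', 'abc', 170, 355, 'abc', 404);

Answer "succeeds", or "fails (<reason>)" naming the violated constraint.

NOT NULL columns: copy_id is supplied; edition is supplied; language defaults to 'archived'; pages is supplied.
CHECK constraints: 'active' satisfies (format IN ('draft', 'closed', 'active', 'done')); 355 satisfies (pages >= 0).
No constraint is violated.

succeeds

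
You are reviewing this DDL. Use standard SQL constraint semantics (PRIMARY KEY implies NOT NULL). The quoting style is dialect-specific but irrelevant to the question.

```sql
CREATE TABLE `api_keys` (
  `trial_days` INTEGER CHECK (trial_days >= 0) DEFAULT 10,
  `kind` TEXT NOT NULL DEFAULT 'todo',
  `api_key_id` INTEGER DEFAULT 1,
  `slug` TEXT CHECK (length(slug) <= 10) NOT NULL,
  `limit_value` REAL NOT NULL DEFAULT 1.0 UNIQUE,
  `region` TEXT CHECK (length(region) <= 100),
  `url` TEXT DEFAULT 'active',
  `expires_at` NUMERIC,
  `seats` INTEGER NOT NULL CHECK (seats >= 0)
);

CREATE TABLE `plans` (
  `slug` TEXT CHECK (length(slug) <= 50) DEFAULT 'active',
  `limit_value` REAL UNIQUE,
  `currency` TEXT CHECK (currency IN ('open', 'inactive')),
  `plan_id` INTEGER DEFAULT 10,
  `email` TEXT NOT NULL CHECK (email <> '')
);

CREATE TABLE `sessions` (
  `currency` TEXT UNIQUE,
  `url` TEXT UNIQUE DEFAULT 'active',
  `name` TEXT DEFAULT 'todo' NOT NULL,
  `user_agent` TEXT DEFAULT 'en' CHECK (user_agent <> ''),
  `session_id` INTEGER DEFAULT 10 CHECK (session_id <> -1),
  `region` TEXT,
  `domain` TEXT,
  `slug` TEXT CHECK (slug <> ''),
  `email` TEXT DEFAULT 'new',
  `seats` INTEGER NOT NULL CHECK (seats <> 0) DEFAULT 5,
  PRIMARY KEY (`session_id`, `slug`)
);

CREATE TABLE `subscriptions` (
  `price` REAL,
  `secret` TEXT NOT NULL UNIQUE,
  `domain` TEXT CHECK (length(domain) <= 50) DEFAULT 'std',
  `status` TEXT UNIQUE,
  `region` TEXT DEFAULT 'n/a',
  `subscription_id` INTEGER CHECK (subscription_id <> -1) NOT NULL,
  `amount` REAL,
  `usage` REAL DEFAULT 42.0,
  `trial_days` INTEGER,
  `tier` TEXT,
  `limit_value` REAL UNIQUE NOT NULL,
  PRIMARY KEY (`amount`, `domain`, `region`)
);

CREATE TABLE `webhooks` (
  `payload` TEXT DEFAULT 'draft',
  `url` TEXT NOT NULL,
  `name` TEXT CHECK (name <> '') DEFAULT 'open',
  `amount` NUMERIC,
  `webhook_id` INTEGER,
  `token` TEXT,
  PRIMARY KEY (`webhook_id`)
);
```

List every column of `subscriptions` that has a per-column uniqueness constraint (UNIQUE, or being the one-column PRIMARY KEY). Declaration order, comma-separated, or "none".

secret, status, limit_value

- price: no UNIQUE or single-column PK constraint.
- secret: declared UNIQUE → unique.
- domain: part of a composite PRIMARY KEY — only the tuple is unique, not this column on its own.
- status: declared UNIQUE → unique.
- region: part of a composite PRIMARY KEY — only the tuple is unique, not this column on its own.
- subscription_id: no UNIQUE or single-column PK constraint.
- amount: part of a composite PRIMARY KEY — only the tuple is unique, not this column on its own.
- usage: no UNIQUE or single-column PK constraint.
- trial_days: no UNIQUE or single-column PK constraint.
- tier: no UNIQUE or single-column PK constraint.
- limit_value: declared UNIQUE → unique.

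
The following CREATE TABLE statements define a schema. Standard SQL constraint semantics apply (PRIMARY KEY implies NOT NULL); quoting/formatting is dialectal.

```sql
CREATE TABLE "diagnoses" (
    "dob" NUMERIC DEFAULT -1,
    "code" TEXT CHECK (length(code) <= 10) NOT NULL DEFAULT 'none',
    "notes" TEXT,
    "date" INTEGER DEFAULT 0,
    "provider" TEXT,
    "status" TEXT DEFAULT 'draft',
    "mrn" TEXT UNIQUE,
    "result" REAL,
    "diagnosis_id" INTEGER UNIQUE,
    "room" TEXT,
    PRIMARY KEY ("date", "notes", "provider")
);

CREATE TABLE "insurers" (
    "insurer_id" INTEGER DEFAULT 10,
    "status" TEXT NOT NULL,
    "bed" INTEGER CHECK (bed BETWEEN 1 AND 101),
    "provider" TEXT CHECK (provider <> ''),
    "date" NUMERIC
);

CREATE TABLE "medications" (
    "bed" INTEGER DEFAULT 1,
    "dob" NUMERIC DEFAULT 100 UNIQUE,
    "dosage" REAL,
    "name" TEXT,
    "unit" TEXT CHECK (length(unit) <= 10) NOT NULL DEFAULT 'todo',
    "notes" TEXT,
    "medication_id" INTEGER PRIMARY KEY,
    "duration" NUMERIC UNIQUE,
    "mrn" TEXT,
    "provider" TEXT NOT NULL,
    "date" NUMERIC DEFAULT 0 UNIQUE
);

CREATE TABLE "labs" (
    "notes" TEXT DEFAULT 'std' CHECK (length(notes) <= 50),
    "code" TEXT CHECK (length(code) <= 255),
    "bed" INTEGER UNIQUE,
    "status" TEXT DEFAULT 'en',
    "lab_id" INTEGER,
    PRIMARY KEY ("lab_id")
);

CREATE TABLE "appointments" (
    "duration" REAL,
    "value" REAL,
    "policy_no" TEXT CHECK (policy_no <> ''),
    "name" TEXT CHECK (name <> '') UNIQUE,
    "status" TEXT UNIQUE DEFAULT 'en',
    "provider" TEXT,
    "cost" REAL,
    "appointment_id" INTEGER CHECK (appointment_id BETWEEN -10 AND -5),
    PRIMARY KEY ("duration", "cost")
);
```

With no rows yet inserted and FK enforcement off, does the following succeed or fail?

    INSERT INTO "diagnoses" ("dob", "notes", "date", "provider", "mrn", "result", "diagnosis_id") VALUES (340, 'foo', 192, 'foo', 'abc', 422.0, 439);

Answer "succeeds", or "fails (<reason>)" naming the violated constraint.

succeeds

NOT NULL columns: code defaults to 'none'; date is supplied; notes is supplied; provider is supplied.
No constraint is violated.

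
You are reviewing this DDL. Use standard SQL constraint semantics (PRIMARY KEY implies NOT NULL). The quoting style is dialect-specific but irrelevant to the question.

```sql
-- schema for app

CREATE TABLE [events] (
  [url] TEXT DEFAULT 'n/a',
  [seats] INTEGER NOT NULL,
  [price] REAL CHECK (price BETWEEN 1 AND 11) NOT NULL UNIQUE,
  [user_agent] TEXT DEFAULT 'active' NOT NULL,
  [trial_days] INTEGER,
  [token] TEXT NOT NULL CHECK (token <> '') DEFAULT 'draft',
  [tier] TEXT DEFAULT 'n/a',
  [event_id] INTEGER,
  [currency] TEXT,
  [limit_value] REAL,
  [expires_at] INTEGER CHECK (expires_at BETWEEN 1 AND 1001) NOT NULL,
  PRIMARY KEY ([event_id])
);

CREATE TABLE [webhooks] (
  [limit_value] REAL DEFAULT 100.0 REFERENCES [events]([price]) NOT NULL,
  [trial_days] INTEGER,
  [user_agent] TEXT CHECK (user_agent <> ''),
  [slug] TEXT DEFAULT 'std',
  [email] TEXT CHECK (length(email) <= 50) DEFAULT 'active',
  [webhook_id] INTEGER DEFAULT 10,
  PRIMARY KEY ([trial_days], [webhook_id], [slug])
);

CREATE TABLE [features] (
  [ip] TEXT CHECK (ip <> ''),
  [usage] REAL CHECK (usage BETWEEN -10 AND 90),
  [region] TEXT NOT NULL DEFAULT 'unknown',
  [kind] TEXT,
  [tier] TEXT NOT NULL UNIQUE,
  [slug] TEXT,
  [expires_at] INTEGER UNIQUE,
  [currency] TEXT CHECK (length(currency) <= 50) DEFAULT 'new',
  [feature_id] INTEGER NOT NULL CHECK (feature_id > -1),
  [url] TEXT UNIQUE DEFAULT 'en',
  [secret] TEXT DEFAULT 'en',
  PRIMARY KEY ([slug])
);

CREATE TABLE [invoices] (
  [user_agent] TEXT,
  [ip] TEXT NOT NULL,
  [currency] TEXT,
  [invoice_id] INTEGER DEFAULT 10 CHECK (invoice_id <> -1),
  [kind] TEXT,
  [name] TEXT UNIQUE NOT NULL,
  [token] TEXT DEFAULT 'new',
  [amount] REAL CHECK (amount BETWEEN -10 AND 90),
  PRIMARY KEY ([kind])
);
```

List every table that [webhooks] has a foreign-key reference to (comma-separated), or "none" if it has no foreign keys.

events

- limit_value REFERENCES events(price).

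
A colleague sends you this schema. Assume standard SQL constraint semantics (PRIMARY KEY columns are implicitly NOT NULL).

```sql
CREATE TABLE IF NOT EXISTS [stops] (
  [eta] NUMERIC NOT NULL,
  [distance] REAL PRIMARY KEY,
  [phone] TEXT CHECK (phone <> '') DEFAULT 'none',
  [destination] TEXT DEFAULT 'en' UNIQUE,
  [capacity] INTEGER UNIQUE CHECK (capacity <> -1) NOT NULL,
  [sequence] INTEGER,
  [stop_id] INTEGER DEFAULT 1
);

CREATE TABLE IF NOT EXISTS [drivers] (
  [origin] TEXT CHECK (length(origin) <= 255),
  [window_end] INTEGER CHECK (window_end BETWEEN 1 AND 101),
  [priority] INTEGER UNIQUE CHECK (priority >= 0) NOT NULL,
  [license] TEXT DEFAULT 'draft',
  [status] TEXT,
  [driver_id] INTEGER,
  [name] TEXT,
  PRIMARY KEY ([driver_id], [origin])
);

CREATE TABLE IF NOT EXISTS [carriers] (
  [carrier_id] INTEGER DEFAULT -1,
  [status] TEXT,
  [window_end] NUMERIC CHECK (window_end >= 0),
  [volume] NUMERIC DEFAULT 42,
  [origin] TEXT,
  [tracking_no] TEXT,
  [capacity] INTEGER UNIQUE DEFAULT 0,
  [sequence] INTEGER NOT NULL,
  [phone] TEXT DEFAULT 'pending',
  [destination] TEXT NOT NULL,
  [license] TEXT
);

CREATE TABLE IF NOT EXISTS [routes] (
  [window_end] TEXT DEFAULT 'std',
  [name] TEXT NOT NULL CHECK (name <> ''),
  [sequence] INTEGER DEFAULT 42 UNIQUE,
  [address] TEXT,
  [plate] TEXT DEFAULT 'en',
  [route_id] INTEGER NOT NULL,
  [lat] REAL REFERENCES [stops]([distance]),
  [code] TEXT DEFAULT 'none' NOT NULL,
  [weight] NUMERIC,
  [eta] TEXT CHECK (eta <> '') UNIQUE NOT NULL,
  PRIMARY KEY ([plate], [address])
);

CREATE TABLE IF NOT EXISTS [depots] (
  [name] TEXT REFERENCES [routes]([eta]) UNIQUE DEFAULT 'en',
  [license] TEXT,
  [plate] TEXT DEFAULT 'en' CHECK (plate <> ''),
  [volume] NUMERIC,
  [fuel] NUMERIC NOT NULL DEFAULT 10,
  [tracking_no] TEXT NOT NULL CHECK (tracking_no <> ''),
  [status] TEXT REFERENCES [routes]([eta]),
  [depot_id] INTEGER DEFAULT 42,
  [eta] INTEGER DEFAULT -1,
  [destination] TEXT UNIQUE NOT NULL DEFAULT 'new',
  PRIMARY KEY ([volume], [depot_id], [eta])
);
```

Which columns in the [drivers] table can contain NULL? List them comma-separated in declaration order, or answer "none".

- origin: part of the PRIMARY KEY, which implies NOT NULL → not nullable.
- window_end: CHECK does not forbid NULL (a CHECK constraint passes when its expression is NULL) → nullable.
- priority: declared NOT NULL → not nullable.
- license: DEFAULT only fills an omitted column; an explicit NULL is still allowed → nullable.
- status: no NOT NULL constraint applies → nullable.
- driver_id: part of the PRIMARY KEY, which implies NOT NULL → not nullable.
- name: no NOT NULL constraint applies → nullable.

window_end, license, status, name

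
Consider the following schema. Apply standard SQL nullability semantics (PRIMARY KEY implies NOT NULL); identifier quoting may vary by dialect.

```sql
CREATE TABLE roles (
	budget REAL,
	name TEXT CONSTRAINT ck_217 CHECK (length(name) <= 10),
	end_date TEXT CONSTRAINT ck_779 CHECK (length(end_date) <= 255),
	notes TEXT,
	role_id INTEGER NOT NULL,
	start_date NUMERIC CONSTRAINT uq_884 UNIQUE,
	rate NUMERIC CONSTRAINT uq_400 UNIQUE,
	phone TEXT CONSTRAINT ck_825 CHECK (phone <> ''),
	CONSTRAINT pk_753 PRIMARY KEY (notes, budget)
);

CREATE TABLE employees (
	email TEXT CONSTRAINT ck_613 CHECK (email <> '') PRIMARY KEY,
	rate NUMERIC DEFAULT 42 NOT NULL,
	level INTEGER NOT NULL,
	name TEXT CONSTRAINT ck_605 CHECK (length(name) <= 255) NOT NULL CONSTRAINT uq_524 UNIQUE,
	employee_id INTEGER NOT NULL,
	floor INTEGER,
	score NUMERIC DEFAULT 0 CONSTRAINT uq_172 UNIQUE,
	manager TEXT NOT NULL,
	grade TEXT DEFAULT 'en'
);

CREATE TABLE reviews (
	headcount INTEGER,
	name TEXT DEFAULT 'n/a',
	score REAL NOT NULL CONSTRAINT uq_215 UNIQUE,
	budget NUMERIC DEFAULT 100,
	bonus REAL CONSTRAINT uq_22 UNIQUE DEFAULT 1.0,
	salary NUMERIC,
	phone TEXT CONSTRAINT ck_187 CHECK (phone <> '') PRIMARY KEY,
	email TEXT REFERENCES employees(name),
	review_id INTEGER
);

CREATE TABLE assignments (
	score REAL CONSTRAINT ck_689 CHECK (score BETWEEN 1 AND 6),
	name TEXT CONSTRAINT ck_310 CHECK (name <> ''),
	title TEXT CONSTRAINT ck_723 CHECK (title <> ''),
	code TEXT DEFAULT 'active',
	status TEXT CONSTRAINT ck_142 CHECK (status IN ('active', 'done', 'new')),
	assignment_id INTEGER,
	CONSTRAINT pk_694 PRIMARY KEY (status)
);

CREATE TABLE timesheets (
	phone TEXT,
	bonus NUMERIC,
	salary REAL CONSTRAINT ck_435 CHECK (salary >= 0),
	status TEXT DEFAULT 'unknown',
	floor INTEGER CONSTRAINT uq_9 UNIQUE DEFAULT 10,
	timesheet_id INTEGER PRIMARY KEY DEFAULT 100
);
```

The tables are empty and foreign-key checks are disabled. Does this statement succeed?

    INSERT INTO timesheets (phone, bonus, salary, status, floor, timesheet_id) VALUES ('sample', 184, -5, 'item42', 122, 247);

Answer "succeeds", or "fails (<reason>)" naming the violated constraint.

fails (CHECK on salary)

The value -5 for salary violates CHECK (salary >= 0).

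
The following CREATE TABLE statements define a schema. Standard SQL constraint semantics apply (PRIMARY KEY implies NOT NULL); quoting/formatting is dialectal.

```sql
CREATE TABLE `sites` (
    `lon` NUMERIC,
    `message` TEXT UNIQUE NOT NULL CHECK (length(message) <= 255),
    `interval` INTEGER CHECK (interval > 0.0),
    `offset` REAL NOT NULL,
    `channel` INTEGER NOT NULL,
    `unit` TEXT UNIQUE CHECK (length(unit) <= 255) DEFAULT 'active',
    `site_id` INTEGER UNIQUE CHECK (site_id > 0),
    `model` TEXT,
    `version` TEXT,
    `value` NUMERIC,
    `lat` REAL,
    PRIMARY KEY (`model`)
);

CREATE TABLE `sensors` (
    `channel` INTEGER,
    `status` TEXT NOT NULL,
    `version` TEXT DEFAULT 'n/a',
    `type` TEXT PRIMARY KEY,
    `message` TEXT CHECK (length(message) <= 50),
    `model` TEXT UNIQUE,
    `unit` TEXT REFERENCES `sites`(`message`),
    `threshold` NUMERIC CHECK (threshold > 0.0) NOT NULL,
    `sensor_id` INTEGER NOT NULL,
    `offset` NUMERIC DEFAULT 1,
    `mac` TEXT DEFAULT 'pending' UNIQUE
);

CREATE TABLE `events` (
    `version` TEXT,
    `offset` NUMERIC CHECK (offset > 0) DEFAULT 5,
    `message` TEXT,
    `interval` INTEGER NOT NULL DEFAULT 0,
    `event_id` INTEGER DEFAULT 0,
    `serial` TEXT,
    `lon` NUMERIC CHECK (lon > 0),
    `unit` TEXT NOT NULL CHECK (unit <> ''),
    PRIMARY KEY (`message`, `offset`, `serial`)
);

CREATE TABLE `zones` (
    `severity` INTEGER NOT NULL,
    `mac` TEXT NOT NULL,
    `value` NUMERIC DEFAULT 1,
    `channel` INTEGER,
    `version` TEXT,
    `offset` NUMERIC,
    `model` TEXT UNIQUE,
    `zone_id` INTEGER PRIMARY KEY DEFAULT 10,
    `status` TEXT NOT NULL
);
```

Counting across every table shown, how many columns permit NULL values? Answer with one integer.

sites: 7 nullable (lon, interval, unit, site_id, version, value, lat — PK (model) and explicit NOT NULL columns excluded).
sensors: 7 nullable (channel, version, message, model, unit, offset, mac — PK (type) and explicit NOT NULL columns excluded).
events: 3 nullable (version, event_id, lon — PK (message, offset, serial) and explicit NOT NULL columns excluded).
zones: 5 nullable (value, channel, version, offset, model — PK (zone_id) and explicit NOT NULL columns excluded).
Total: 7 + 7 + 3 + 5 = 22.

22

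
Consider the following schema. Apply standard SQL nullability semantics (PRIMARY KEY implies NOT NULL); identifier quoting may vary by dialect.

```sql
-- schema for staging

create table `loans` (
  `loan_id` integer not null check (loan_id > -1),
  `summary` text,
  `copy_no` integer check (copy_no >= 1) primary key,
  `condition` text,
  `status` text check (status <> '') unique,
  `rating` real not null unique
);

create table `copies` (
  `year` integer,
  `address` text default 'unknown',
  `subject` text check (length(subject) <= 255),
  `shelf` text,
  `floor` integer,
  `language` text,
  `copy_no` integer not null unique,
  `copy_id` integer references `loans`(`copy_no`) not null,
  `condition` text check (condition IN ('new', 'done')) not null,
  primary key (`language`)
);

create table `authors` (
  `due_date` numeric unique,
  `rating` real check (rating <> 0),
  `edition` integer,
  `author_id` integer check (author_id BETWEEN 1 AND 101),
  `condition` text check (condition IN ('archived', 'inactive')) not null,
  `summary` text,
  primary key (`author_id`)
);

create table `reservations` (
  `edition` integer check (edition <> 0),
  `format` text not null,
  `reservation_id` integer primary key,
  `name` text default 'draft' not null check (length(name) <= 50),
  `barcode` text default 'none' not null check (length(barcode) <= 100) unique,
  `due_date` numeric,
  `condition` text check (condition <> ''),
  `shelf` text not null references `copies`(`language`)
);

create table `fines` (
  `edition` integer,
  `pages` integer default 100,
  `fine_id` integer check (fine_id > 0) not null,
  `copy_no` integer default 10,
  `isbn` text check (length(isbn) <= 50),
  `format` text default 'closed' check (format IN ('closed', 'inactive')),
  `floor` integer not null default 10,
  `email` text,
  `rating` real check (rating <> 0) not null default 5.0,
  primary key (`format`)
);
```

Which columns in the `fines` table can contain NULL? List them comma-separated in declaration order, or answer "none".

- edition: no NOT NULL constraint applies → nullable.
- pages: DEFAULT only fills an omitted column; an explicit NULL is still allowed → nullable.
- fine_id: declared NOT NULL → not nullable.
- copy_no: DEFAULT only fills an omitted column; an explicit NULL is still allowed → nullable.
- isbn: CHECK does not forbid NULL (a CHECK constraint passes when its expression is NULL) → nullable.
- format: part of the PRIMARY KEY, which implies NOT NULL → not nullable.
- floor: declared NOT NULL → not nullable.
- email: no NOT NULL constraint applies → nullable.
- rating: declared NOT NULL → not nullable.

edition, pages, copy_no, isbn, email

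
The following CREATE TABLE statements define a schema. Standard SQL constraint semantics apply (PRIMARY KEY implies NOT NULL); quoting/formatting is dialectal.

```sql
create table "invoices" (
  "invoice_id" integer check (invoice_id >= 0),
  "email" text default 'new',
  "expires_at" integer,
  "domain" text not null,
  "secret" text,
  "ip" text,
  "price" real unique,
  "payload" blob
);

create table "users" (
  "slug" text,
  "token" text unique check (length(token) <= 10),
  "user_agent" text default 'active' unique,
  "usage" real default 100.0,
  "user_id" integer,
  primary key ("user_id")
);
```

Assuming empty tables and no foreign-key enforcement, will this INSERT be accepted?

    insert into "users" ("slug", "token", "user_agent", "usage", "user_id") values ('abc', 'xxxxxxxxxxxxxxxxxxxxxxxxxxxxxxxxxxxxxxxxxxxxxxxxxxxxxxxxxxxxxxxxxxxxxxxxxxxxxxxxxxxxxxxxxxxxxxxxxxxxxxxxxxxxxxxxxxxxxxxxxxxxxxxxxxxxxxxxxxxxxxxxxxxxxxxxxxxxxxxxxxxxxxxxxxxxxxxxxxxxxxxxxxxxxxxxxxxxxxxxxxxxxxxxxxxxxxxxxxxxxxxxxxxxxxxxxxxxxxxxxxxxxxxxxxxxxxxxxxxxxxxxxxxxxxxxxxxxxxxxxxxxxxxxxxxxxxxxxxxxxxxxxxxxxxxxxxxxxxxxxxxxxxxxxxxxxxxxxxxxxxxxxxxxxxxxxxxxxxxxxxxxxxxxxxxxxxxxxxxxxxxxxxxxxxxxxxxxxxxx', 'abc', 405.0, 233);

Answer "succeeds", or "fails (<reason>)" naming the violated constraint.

The value 'xxxxxxxxxxxxxxxxxxxxxxxxxxxxxxxxxxxxxxxxxxxxxxxxxxxxxxxxxxxxxxxxxxxxxxxxxxxxxxxxxxxxxxxxxxxxxxxxxxxxxxxxxxxxxxxxxxxxxxxxxxxxxxxxxxxxxxxxxxxxxxxxxxxxxxxxxxxxxxxxxxxxxxxxxxxxxxxxxxxxxxxxxxxxxxxxxxxxxxxxxxxxxxxxxxxxxxxxxxxxxxxxxxxxxxxxxxxxxxxxxxxxxxxxxxxxxxxxxxxxxxxxxxxxxxxxxxxxxxxxxxxxxxxxxxxxxxxxxxxxxxxxxxxxxxxxxxxxxxxxxxxxxxxxxxxxxxxxxxxxxxxxxxxxxxxxxxxxxxxxxxxxxxxxxxxxxxxxxxxxxxxxxxxxxxxxxxxxxxxx' for token violates CHECK (length(token) <= 10).

fails (CHECK on token)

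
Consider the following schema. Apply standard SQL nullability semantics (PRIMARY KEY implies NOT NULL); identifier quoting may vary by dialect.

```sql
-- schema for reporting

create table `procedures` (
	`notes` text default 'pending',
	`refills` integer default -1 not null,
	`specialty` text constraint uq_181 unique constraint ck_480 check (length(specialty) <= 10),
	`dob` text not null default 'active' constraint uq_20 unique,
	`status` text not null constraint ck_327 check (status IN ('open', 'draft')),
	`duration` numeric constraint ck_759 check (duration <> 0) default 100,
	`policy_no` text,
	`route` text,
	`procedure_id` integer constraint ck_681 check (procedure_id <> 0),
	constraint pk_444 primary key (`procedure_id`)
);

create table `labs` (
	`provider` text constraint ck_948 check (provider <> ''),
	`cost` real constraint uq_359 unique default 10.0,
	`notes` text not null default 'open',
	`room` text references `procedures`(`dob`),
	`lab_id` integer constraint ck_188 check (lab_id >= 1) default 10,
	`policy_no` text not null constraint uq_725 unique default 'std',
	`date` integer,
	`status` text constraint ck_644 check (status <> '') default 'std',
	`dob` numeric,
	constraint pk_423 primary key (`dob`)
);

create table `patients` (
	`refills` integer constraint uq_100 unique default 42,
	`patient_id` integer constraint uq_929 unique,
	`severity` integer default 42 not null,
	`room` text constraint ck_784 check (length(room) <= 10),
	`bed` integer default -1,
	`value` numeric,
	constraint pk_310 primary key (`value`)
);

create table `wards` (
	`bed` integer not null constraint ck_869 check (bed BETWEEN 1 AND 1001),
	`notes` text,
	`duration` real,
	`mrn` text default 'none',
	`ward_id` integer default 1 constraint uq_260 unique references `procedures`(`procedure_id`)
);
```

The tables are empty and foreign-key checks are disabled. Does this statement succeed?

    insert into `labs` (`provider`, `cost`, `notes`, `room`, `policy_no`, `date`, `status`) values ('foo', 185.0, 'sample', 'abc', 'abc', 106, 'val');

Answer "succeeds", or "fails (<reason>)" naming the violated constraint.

dob is omitted from the column list and has no DEFAULT, so it would receive NULL.
But dob is part of the PRIMARY KEY (implied NOT NULL).

fails (NOT NULL on dob)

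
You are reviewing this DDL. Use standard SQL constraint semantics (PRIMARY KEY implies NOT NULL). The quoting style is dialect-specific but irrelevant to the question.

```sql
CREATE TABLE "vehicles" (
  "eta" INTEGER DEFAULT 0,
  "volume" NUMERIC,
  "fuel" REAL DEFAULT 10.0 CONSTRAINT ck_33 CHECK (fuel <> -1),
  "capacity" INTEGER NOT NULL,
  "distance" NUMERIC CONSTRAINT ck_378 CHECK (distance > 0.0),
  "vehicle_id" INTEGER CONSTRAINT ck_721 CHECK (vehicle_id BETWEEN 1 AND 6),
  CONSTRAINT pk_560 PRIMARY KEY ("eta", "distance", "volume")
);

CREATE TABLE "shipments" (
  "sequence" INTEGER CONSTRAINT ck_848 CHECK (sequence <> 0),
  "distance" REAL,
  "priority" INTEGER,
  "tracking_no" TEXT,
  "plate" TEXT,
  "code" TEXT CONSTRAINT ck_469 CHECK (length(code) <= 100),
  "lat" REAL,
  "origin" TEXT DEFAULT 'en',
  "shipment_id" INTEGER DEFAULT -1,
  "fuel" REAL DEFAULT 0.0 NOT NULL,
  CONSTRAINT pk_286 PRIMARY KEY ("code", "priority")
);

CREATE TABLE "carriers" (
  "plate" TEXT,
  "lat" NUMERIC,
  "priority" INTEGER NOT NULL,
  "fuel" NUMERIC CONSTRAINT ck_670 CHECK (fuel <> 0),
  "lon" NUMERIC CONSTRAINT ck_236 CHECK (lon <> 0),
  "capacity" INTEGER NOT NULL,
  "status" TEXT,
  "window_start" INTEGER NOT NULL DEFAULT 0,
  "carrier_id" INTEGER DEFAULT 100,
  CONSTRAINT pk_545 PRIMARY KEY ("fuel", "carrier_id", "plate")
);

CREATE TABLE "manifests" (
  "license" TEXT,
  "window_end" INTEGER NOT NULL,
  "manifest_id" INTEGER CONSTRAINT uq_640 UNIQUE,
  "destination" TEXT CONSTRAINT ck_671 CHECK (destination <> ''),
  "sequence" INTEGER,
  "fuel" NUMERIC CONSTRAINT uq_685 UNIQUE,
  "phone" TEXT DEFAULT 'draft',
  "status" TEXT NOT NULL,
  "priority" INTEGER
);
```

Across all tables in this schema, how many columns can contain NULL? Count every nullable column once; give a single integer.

19

vehicles: 2 nullable (fuel, vehicle_id — PK (eta, distance, volume) and explicit NOT NULL columns excluded).
shipments: 7 nullable (sequence, distance, tracking_no, plate, lat, origin, shipment_id — PK (code, priority) and explicit NOT NULL columns excluded).
carriers: 3 nullable (lat, lon, status — PK (fuel, carrier_id, plate) and explicit NOT NULL columns excluded).
manifests: 7 nullable (license, manifest_id, destination, sequence, fuel, phone, priority — PK none and explicit NOT NULL columns excluded).
Total: 2 + 7 + 3 + 7 = 19.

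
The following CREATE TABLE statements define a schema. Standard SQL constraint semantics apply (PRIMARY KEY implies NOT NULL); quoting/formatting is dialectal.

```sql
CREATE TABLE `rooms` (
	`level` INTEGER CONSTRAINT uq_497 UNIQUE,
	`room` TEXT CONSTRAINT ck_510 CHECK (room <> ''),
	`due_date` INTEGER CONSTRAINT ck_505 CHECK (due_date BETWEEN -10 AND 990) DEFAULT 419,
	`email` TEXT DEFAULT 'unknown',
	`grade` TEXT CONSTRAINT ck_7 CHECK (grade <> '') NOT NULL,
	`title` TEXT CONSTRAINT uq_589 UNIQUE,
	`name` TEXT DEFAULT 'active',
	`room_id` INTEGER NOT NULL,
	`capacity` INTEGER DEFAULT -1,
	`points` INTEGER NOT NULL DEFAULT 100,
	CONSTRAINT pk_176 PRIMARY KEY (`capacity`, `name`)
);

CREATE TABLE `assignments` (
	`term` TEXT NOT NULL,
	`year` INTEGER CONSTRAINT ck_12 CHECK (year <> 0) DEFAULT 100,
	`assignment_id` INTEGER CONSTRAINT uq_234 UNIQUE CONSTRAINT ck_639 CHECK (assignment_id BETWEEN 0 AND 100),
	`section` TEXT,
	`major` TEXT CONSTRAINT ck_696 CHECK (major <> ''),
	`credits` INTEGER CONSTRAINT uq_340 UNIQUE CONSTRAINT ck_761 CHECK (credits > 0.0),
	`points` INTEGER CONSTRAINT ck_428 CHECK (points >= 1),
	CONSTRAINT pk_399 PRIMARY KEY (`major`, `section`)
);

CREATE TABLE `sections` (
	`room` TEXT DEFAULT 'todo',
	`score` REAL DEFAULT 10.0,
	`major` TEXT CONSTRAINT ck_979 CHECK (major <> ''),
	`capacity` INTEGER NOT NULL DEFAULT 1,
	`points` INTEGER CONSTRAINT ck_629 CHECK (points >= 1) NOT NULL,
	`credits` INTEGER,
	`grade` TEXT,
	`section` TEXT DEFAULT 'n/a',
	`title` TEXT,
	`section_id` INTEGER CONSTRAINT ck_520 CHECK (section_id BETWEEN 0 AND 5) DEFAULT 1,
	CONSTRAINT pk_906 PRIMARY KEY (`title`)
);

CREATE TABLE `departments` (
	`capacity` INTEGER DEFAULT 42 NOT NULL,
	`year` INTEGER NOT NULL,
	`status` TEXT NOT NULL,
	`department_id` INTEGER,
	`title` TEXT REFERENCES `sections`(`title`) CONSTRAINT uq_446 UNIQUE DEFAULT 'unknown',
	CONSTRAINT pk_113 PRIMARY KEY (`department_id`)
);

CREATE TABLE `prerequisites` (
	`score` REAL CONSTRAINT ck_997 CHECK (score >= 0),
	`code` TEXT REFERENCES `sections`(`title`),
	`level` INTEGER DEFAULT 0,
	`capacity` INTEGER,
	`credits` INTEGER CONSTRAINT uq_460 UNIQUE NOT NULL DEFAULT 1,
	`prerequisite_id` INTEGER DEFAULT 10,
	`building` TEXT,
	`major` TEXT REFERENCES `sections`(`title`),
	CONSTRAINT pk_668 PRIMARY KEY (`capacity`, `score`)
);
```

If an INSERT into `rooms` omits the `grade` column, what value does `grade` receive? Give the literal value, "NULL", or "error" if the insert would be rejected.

grade has no DEFAULT clause.
Omitting it would insert NULL, but it is declared NOT NULL, so the INSERT fails.

error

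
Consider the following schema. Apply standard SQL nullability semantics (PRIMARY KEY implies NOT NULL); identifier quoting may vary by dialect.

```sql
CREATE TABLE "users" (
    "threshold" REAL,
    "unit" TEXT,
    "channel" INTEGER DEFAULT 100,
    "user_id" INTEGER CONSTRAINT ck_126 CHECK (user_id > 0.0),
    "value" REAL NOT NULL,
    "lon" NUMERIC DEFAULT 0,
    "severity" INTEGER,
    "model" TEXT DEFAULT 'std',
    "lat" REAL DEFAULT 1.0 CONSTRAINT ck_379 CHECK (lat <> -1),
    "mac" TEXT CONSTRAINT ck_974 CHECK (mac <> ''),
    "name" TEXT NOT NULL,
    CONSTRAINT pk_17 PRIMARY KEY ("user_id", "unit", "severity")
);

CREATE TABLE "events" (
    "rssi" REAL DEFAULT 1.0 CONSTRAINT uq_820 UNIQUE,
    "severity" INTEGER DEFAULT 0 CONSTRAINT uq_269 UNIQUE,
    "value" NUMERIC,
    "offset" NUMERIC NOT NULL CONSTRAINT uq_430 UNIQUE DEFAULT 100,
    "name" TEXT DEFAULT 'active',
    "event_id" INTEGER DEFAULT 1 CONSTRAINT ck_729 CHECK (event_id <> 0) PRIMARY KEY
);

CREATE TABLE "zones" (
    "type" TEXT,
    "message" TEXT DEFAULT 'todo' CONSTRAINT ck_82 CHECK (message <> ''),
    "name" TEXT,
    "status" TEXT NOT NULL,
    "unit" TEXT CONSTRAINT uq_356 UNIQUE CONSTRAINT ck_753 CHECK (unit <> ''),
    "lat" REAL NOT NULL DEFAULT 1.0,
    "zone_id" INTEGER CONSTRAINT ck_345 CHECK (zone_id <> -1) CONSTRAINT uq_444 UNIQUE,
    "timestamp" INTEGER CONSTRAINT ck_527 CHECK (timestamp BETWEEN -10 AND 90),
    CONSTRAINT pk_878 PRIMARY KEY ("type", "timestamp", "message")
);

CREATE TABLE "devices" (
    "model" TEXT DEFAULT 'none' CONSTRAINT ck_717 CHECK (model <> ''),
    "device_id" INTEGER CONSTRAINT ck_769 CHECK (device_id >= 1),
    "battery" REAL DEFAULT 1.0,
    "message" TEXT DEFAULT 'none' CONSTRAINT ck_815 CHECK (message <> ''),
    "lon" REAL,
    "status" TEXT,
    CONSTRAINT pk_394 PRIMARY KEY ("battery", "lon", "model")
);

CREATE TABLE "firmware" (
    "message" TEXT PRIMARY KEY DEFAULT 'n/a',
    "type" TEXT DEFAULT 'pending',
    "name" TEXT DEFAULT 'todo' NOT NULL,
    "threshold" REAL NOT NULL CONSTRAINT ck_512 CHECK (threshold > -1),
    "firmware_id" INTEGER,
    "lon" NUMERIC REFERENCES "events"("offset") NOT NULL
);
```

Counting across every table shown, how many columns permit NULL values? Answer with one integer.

18

users: 6 nullable (threshold, channel, lon, model, lat, mac — PK (user_id, unit, severity) and explicit NOT NULL columns excluded).
events: 4 nullable (rssi, severity, value, name — PK (event_id) and explicit NOT NULL columns excluded).
zones: 3 nullable (name, unit, zone_id — PK (type, timestamp, message) and explicit NOT NULL columns excluded).
devices: 3 nullable (device_id, message, status — PK (battery, lon, model) and explicit NOT NULL columns excluded).
firmware: 2 nullable (type, firmware_id — PK (message) and explicit NOT NULL columns excluded).
Total: 6 + 4 + 3 + 3 + 2 = 18.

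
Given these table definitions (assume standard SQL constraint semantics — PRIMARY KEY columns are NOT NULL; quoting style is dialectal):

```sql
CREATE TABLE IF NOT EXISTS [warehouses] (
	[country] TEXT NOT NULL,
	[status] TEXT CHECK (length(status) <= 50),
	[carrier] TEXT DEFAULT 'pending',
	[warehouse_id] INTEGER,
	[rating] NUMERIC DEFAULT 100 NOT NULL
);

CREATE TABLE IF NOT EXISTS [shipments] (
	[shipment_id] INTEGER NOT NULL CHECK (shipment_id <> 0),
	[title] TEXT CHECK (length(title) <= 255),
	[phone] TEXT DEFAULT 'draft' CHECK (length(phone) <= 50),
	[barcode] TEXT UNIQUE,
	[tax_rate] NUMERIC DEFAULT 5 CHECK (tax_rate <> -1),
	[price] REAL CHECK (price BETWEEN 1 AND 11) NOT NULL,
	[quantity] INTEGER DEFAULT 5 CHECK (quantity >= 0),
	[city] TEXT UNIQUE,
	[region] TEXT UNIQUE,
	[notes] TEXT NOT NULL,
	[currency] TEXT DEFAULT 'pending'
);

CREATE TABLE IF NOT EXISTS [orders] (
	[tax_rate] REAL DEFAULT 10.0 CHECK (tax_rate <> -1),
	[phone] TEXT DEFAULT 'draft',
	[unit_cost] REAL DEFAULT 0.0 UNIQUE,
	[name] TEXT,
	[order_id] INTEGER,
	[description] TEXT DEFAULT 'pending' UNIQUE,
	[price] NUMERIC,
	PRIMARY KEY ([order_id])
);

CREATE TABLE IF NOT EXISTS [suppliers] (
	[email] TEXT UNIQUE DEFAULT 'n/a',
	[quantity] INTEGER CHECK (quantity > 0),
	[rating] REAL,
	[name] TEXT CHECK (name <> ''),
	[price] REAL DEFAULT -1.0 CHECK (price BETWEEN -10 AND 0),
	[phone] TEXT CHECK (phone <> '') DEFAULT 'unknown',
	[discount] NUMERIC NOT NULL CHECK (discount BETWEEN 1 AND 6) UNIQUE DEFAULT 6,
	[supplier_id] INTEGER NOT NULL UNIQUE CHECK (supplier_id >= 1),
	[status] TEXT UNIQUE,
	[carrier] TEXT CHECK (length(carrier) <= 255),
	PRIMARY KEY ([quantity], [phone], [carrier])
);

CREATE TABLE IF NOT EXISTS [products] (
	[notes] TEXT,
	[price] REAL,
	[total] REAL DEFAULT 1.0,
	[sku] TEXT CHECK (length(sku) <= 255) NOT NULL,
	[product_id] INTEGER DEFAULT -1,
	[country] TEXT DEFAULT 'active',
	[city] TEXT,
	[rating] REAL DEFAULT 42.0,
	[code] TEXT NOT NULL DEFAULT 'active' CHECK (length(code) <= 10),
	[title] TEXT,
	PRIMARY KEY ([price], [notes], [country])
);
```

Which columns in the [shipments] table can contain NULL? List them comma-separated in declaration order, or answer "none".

- shipment_id: declared NOT NULL → not nullable.
- title: CHECK does not forbid NULL (a CHECK constraint passes when its expression is NULL) → nullable.
- phone: CHECK does not forbid NULL (a CHECK constraint passes when its expression is NULL) → nullable.
- barcode: UNIQUE does not imply NOT NULL → nullable.
- tax_rate: CHECK does not forbid NULL (a CHECK constraint passes when its expression is NULL) → nullable.
- price: declared NOT NULL → not nullable.
- quantity: CHECK does not forbid NULL (a CHECK constraint passes when its expression is NULL) → nullable.
- city: UNIQUE does not imply NOT NULL → nullable.
- region: UNIQUE does not imply NOT NULL → nullable.
- notes: declared NOT NULL → not nullable.
- currency: DEFAULT only fills an omitted column; an explicit NULL is still allowed → nullable.

title, phone, barcode, tax_rate, quantity, city, region, currency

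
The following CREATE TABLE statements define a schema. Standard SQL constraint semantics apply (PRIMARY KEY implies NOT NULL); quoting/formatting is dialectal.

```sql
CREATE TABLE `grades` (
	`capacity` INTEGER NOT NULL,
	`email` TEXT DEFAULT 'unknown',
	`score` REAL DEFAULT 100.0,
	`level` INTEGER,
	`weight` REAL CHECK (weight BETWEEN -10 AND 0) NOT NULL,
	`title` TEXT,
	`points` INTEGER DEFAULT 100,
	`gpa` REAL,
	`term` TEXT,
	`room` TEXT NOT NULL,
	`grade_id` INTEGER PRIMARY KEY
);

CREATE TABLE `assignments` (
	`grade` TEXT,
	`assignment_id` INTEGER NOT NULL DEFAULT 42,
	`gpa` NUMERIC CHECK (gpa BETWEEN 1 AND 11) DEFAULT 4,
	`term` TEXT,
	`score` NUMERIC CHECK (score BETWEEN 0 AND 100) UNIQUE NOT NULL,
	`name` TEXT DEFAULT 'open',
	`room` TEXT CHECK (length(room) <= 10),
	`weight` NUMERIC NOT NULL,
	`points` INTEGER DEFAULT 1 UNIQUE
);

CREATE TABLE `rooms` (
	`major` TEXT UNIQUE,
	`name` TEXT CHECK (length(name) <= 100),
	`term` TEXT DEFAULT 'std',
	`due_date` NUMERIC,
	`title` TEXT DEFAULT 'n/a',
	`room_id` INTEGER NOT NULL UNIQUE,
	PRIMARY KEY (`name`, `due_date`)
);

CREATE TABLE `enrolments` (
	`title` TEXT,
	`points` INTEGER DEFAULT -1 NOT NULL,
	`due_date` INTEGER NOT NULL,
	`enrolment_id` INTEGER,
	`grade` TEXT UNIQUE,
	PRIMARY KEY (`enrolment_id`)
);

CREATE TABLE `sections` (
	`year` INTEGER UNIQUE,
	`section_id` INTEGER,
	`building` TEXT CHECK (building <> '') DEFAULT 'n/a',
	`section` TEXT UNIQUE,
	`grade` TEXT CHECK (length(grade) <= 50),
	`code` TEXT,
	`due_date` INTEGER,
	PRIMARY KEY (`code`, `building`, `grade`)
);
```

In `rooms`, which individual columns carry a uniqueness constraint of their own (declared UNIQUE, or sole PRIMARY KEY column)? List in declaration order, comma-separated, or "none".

- major: declared UNIQUE → unique.
- name: part of a composite PRIMARY KEY — only the tuple is unique, not this column on its own.
- term: no UNIQUE or single-column PK constraint.
- due_date: part of a composite PRIMARY KEY — only the tuple is unique, not this column on its own.
- title: no UNIQUE or single-column PK constraint.
- room_id: declared UNIQUE → unique.

major, room_id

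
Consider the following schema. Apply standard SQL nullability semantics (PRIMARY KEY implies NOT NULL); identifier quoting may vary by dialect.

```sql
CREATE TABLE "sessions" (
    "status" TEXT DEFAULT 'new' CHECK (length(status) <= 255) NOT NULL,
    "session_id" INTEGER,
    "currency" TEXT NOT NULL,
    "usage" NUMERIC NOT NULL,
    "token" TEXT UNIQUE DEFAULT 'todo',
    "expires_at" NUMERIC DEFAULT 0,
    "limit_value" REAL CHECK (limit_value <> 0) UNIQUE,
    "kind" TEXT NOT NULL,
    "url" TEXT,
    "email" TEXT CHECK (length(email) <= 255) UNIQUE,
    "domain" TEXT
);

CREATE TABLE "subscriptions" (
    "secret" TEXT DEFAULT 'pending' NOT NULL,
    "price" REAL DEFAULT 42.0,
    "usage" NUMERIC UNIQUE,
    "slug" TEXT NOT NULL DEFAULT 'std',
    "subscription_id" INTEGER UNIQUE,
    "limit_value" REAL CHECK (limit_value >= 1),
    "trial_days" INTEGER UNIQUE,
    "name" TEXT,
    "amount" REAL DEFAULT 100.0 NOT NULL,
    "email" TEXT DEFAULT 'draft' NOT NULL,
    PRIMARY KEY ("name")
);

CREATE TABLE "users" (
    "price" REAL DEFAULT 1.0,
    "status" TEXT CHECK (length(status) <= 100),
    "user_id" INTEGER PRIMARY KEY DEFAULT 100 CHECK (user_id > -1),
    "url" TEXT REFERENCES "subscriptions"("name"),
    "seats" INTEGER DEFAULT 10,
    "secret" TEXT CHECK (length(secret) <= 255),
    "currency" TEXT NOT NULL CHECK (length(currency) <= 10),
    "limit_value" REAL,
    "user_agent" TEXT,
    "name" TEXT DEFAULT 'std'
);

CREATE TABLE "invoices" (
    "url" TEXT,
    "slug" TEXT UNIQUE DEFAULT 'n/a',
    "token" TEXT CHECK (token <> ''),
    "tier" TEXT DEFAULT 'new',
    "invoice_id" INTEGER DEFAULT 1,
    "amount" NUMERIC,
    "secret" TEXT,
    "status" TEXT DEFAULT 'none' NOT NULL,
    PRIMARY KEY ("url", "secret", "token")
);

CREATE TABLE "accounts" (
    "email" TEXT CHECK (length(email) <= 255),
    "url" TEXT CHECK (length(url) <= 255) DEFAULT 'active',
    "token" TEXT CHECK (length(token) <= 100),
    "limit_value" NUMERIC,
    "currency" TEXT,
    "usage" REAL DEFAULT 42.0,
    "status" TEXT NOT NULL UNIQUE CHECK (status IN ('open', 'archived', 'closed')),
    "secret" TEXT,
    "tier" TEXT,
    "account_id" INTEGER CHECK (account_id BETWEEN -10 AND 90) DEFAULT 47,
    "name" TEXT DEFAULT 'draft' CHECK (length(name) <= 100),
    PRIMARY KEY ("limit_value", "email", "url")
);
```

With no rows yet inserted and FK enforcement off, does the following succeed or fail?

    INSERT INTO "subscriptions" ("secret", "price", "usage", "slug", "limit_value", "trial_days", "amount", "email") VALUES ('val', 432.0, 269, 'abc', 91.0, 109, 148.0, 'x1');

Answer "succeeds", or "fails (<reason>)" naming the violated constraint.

name is omitted from the column list and has no DEFAULT, so it would receive NULL.
But name is part of the PRIMARY KEY (implied NOT NULL).

fails (NOT NULL on name)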